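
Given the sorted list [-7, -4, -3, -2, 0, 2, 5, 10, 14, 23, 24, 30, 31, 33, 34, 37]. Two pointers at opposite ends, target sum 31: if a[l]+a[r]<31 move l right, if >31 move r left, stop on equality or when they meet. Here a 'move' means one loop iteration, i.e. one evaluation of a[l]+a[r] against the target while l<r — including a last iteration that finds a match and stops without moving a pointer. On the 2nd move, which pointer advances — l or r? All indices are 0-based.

r

l=0 r=15: -7+37=30 <31, l++
l=1 r=15: -4+37=33 >31, r--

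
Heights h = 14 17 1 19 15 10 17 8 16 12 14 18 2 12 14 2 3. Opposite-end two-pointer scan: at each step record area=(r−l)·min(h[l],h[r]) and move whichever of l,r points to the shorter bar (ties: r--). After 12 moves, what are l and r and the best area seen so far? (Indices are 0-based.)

[0,16] min(14,3)*16=48 best=48 * → r--
[0,15] min(14,2)*15=30 best=48 → r--
[0,14] min(14,14)*14=196 best=196 * → r--
[0,13] min(14,12)*13=156 best=196 → r--
[0,12] min(14,2)*12=24 best=196 → r--
[0,11] min(14,18)*11=154 best=196 → l++
[1,11] min(17,18)*10=170 best=196 → l++
[2,11] min(1,18)*9=9 best=196 → l++
[3,11] min(19,18)*8=144 best=196 → r--
[3,10] min(19,14)*7=98 best=196 → r--
[3,9] min(19,12)*6=72 best=196 → r--
[3,8] min(19,16)*5=80 best=196 → r--

l=3, r=7, best area=196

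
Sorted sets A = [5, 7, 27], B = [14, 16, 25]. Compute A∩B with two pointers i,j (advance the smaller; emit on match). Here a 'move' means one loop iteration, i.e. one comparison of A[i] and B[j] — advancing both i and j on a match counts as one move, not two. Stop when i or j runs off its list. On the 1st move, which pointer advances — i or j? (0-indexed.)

[i=0,j=0] 5<14 → i++

i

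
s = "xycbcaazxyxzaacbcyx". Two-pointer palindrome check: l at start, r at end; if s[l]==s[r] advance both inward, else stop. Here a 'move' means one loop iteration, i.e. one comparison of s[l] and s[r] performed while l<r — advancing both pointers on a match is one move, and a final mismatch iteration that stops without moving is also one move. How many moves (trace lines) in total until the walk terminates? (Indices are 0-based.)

9 moves

l=0 r=18: 'x'=='x', l++,r--
l=1 r=17: 'y'=='y', l++,r--
l=2 r=16: 'c'=='c', l++,r--
l=3 r=15: 'b'=='b', l++,r--
l=4 r=14: 'c'=='c', l++,r--
l=5 r=13: 'a'=='a', l++,r--
l=6 r=12: 'a'=='a', l++,r--
l=7 r=11: 'z'=='z', l++,r--
l=8 r=10: 'x'=='x', l++,r--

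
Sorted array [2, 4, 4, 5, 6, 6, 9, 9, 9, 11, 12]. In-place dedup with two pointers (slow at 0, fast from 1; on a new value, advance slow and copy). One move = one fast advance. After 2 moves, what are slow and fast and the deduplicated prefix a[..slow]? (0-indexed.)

(s=0,f=1) a[fast]=4≠a[slow]=2 write a[1]=4 → slow++,fast++
(s=1,f=2) a[fast]=4=a[slow] dup → fast++

slow=1, fast=3, prefix=[2, 4]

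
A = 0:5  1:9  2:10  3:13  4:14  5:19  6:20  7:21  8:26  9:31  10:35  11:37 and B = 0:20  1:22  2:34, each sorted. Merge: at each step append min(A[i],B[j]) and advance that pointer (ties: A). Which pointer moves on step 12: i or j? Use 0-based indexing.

i

[i=0,j=0] A[i]=5<=B[j]=20 take 5 → i++
[i=1,j=0] A[i]=9<=B[j]=20 take 9 → i++
[i=2,j=0] A[i]=10<=B[j]=20 take 10 → i++
[i=3,j=0] A[i]=13<=B[j]=20 take 13 → i++
[i=4,j=0] A[i]=14<=B[j]=20 take 14 → i++
[i=5,j=0] A[i]=19<=B[j]=20 take 19 → i++
[i=6,j=0] A[i]=20<=B[j]=20 take 20 → i++
[i=7,j=0] A[i]=21>B[j]=20 take 20 → j++
[i=7,j=1] A[i]=21<=B[j]=22 take 21 → i++
[i=8,j=1] A[i]=26>B[j]=22 take 22 → j++
[i=8,j=2] A[i]=26<=B[j]=34 take 26 → i++
[i=9,j=2] A[i]=31<=B[j]=34 take 31 → i++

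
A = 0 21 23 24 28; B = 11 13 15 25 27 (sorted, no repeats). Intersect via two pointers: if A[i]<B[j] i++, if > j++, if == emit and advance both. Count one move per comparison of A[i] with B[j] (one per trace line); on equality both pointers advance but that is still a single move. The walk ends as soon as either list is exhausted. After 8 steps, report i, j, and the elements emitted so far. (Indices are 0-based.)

i=4, j=4, emitted=[]

[i=0,j=0] 0<11 → i++
[i=1,j=0] 21>11 → j++
[i=1,j=1] 21>13 → j++
[i=1,j=2] 21>15 → j++
[i=1,j=3] 21<25 → i++
[i=2,j=3] 23<25 → i++
[i=3,j=3] 24<25 → i++
[i=4,j=3] 28>25 → j++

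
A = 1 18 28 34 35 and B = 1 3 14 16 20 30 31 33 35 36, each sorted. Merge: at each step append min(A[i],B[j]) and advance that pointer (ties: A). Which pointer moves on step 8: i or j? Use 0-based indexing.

i

[i=0,j=0] A[i]=1<=B[j]=1 take 1 → i++
[i=1,j=0] A[i]=18>B[j]=1 take 1 → j++
[i=1,j=1] A[i]=18>B[j]=3 take 3 → j++
[i=1,j=2] A[i]=18>B[j]=14 take 14 → j++
[i=1,j=3] A[i]=18>B[j]=16 take 16 → j++
[i=1,j=4] A[i]=18<=B[j]=20 take 18 → i++
[i=2,j=4] A[i]=28>B[j]=20 take 20 → j++
[i=2,j=5] A[i]=28<=B[j]=30 take 28 → i++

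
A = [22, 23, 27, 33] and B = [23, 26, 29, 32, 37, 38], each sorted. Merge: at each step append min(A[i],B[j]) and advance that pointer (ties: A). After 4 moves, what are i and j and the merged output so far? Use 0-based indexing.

i=2, j=2, merged so far=[22, 23, 23, 26]

[i=0,j=0] A[i]=22<=B[j]=23 take 22 → i++
[i=1,j=0] A[i]=23<=B[j]=23 take 23 → i++
[i=2,j=0] A[i]=27>B[j]=23 take 23 → j++
[i=2,j=1] A[i]=27>B[j]=26 take 26 → j++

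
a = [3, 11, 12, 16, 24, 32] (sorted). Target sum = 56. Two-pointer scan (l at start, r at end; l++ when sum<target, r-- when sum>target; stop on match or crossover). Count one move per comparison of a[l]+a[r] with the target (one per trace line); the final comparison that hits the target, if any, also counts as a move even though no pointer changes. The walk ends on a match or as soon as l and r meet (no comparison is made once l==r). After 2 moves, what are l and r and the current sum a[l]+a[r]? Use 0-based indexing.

[0,5] 3+32=35 <56 → l++
[1,5] 11+32=43 <56 → l++

l=2, r=5, sum=44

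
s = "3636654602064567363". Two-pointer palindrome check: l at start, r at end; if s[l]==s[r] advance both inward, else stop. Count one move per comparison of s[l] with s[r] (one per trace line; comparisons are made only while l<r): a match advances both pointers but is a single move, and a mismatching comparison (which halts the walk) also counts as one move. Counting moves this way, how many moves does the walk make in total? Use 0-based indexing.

[0,18] '3'=='3' → l++,r--
[1,17] '6'=='6' → l++,r--
[2,16] '3'=='3' → l++,r--
[3,15] '6'!='7' → stop

4 moves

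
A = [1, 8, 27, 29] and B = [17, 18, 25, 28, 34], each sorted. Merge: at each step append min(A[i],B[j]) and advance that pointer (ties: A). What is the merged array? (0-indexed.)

[i=0,j=0] A[i]=1<=B[j]=17 take 1 → i++
[i=1,j=0] A[i]=8<=B[j]=17 take 8 → i++
[i=2,j=0] A[i]=27>B[j]=17 take 17 → j++
[i=2,j=1] A[i]=27>B[j]=18 take 18 → j++
[i=2,j=2] A[i]=27>B[j]=25 take 25 → j++
[i=2,j=3] A[i]=27<=B[j]=28 take 27 → i++
[i=3,j=3] A[i]=29>B[j]=28 take 28 → j++
[i=3,j=4] A[i]=29<=B[j]=34 take 29 → i++
[i=4,j=4] A done, take B[j]=34 → j++

[1, 8, 17, 18, 25, 27, 28, 29, 34]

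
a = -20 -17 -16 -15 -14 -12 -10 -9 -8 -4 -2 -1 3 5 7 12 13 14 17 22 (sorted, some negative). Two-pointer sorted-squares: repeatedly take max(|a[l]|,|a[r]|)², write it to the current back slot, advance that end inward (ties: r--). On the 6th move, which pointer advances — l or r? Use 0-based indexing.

l=0 r=19: |-20|<=|22| out[19]=484, r--
l=0 r=18: |-20|>|17| out[18]=400, l++
l=1 r=18: |-17|<=|17| out[17]=289, r--
l=1 r=17: |-17|>|14| out[16]=289, l++
l=2 r=17: |-16|>|14| out[15]=256, l++
l=3 r=17: |-15|>|14| out[14]=225, l++

l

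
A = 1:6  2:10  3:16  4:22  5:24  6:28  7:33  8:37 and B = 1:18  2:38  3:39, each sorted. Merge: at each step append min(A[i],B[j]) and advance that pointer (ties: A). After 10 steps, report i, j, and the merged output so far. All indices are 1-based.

i=9, j=3, merged so far=[6, 10, 16, 18, 22, 24, 28, 33, 37, 38]

[i=1,j=1] A[i]=6<=B[j]=18 take 6 → i++
[i=2,j=1] A[i]=10<=B[j]=18 take 10 → i++
[i=3,j=1] A[i]=16<=B[j]=18 take 16 → i++
[i=4,j=1] A[i]=22>B[j]=18 take 18 → j++
[i=4,j=2] A[i]=22<=B[j]=38 take 22 → i++
[i=5,j=2] A[i]=24<=B[j]=38 take 24 → i++
[i=6,j=2] A[i]=28<=B[j]=38 take 28 → i++
[i=7,j=2] A[i]=33<=B[j]=38 take 33 → i++
[i=8,j=2] A[i]=37<=B[j]=38 take 37 → i++
[i=9,j=2] A done, take B[j]=38 → j++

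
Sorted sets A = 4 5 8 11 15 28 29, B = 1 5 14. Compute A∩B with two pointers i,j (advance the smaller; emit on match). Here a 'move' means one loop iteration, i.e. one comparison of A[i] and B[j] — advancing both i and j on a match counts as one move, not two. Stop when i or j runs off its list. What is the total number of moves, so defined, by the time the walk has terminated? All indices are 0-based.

6 moves

i=0 j=0: 4>1, j++
i=0 j=1: 4<5, i++
i=1 j=1: 5==5 emit, i++,j++
i=2 j=2: 8<14, i++
i=3 j=2: 11<14, i++
i=4 j=2: 15>14, j++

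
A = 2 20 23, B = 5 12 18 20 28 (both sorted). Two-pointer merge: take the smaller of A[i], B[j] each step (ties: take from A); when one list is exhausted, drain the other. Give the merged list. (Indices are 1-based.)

i=1 j=1: A[i]=2<=B[j]=5 take 2, i++
i=2 j=1: A[i]=20>B[j]=5 take 5, j++
i=2 j=2: A[i]=20>B[j]=12 take 12, j++
i=2 j=3: A[i]=20>B[j]=18 take 18, j++
i=2 j=4: A[i]=20<=B[j]=20 take 20, i++
i=3 j=4: A[i]=23>B[j]=20 take 20, j++
i=3 j=5: A[i]=23<=B[j]=28 take 23, i++
i=4 j=5: A done, take B[j]=28, j++

[2, 5, 12, 18, 20, 20, 23, 28]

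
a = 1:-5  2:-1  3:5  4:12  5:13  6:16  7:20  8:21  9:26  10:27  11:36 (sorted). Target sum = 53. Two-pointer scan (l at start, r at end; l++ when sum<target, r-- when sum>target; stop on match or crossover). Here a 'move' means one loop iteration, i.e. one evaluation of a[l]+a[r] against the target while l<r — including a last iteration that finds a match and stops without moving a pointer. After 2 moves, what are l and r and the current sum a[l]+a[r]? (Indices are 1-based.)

l=3, r=11, sum=41

l=1 r=11: -5+36=31 <53, l++
l=2 r=11: -1+36=35 <53, l++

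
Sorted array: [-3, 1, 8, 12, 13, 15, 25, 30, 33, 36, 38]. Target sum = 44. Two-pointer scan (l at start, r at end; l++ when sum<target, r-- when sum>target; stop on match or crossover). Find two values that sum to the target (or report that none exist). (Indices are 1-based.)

[1,11] -3+38=35 <44 → l++
[2,11] 1+38=39 <44 → l++
[3,11] 8+38=46 >44 → r--
[3,10] 8+36=44 → found

(8, 36)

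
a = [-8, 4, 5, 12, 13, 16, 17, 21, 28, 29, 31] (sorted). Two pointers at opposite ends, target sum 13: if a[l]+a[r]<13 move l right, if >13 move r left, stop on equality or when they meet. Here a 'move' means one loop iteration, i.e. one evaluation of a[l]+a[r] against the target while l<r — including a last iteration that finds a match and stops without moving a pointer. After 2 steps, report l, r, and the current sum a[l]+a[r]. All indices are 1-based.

l=1 r=11: -8+31=23 >13, r--
l=1 r=10: -8+29=21 >13, r--

l=1, r=9, sum=20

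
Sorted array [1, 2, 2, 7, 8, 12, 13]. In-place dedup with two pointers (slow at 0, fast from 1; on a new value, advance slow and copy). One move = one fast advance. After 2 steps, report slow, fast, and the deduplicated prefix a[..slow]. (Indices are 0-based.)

slow=1, fast=3, prefix=[1, 2]

slow=0 fast=1: a[fast]=2≠a[slow]=1 write a[1]=2, slow++,fast++
slow=1 fast=2: a[fast]=2=a[slow] dup, fast++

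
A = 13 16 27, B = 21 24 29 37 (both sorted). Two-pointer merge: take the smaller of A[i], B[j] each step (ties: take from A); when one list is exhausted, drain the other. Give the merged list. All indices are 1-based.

[13, 16, 21, 24, 27, 29, 37]

i=1 j=1: A[i]=13<=B[j]=21 take 13, i++
i=2 j=1: A[i]=16<=B[j]=21 take 16, i++
i=3 j=1: A[i]=27>B[j]=21 take 21, j++
i=3 j=2: A[i]=27>B[j]=24 take 24, j++
i=3 j=3: A[i]=27<=B[j]=29 take 27, i++
i=4 j=3: A done, take B[j]=29, j++
i=4 j=4: A done, take B[j]=37, j++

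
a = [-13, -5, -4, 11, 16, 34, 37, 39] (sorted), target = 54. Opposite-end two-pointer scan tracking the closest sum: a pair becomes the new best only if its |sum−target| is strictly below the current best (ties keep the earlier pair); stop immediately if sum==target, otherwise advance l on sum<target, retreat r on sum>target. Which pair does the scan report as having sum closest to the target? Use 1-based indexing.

pair (16, 39) with sum 55 (|Δ|=1)

l=1 r=8: -13+39=26 d=28 *, l++
l=2 r=8: -5+39=34 d=20 *, l++
l=3 r=8: -4+39=35 d=19 *, l++
l=4 r=8: 11+39=50 d=4 *, l++
l=5 r=8: 16+39=55 d=1 *, r--
l=5 r=7: 16+37=53 d=1, l++
l=6 r=7: 34+37=71 d=17, r--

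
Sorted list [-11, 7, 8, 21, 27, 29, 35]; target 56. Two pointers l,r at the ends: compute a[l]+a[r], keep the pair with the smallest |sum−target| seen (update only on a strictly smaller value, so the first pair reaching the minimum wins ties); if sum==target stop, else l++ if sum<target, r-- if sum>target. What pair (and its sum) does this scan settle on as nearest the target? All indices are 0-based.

pair (21, 35) with sum 56 (|Δ|=0)

l=0 r=6: -11+35=24 d=32 *, l++
l=1 r=6: 7+35=42 d=14 *, l++
l=2 r=6: 8+35=43 d=13 *, l++
l=3 r=6: 21+35=56 d=0 *, stop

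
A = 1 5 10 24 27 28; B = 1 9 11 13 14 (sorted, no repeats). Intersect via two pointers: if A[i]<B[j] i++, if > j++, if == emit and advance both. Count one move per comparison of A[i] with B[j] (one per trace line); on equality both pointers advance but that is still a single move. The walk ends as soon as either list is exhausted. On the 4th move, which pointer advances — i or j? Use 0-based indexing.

i=0 j=0: 1==1 emit, i++,j++
i=1 j=1: 5<9, i++
i=2 j=1: 10>9, j++
i=2 j=2: 10<11, i++

i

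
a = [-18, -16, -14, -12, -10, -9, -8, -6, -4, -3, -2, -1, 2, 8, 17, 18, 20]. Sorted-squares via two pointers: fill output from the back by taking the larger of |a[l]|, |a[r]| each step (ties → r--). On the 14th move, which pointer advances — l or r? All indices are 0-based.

l

[0,16] |-18|<=|20| out[16]=400 → r--
[0,15] |-18|<=|18| out[15]=324 → r--
[0,14] |-18|>|17| out[14]=324 → l++
[1,14] |-16|<=|17| out[13]=289 → r--
[1,13] |-16|>|8| out[12]=256 → l++
[2,13] |-14|>|8| out[11]=196 → l++
[3,13] |-12|>|8| out[10]=144 → l++
[4,13] |-10|>|8| out[9]=100 → l++
[5,13] |-9|>|8| out[8]=81 → l++
[6,13] |-8|<=|8| out[7]=64 → r--
[6,12] |-8|>|2| out[6]=64 → l++
[7,12] |-6|>|2| out[5]=36 → l++
[8,12] |-4|>|2| out[4]=16 → l++
[9,12] |-3|>|2| out[3]=9 → l++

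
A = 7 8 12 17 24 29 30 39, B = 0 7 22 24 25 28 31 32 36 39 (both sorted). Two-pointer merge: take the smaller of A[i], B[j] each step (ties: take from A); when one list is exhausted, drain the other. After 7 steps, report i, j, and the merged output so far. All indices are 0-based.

[i=0,j=0] A[i]=7>B[j]=0 take 0 → j++
[i=0,j=1] A[i]=7<=B[j]=7 take 7 → i++
[i=1,j=1] A[i]=8>B[j]=7 take 7 → j++
[i=1,j=2] A[i]=8<=B[j]=22 take 8 → i++
[i=2,j=2] A[i]=12<=B[j]=22 take 12 → i++
[i=3,j=2] A[i]=17<=B[j]=22 take 17 → i++
[i=4,j=2] A[i]=24>B[j]=22 take 22 → j++

i=4, j=3, merged so far=[0, 7, 7, 8, 12, 17, 22]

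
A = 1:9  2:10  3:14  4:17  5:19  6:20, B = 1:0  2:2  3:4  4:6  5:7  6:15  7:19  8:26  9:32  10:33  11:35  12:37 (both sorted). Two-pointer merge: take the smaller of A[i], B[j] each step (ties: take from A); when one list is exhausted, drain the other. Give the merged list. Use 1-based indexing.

i=1 j=1: A[i]=9>B[j]=0 take 0, j++
i=1 j=2: A[i]=9>B[j]=2 take 2, j++
i=1 j=3: A[i]=9>B[j]=4 take 4, j++
i=1 j=4: A[i]=9>B[j]=6 take 6, j++
i=1 j=5: A[i]=9>B[j]=7 take 7, j++
i=1 j=6: A[i]=9<=B[j]=15 take 9, i++
i=2 j=6: A[i]=10<=B[j]=15 take 10, i++
i=3 j=6: A[i]=14<=B[j]=15 take 14, i++
i=4 j=6: A[i]=17>B[j]=15 take 15, j++
i=4 j=7: A[i]=17<=B[j]=19 take 17, i++
i=5 j=7: A[i]=19<=B[j]=19 take 19, i++
i=6 j=7: A[i]=20>B[j]=19 take 19, j++
i=6 j=8: A[i]=20<=B[j]=26 take 20, i++
i=7 j=8: A done, take B[j]=26, j++
i=7 j=9: A done, take B[j]=32, j++
i=7 j=10: A done, take B[j]=33, j++
i=7 j=11: A done, take B[j]=35, j++
i=7 j=12: A done, take B[j]=37, j++

[0, 2, 4, 6, 7, 9, 10, 14, 15, 17, 19, 19, 20, 26, 32, 33, 35, 37]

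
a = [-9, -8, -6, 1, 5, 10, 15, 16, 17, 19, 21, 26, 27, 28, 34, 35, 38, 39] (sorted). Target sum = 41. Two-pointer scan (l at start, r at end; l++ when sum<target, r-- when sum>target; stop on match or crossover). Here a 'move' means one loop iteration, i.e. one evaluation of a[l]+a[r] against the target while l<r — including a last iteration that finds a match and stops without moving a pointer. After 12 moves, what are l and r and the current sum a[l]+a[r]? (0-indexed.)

l=0 r=17: -9+39=30 <41, l++
l=1 r=17: -8+39=31 <41, l++
l=2 r=17: -6+39=33 <41, l++
l=3 r=17: 1+39=40 <41, l++
l=4 r=17: 5+39=44 >41, r--
l=4 r=16: 5+38=43 >41, r--
l=4 r=15: 5+35=40 <41, l++
l=5 r=15: 10+35=45 >41, r--
l=5 r=14: 10+34=44 >41, r--
l=5 r=13: 10+28=38 <41, l++
l=6 r=13: 15+28=43 >41, r--
l=6 r=12: 15+27=42 >41, r--

l=6, r=11, sum=41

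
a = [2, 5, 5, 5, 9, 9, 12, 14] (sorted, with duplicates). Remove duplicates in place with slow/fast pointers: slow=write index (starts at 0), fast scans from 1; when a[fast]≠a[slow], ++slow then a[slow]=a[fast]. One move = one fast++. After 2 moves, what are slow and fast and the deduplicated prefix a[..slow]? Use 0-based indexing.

slow=1, fast=3, prefix=[2, 5]

(s=0,f=1) a[fast]=5≠a[slow]=2 write a[1]=5 → slow++,fast++
(s=1,f=2) a[fast]=5=a[slow] dup → fast++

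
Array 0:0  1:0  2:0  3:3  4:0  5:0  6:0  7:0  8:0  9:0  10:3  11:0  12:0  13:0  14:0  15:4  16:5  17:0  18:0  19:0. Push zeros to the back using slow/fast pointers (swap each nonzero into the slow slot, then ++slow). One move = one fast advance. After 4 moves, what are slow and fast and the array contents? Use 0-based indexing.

slow=1, fast=4, a=[3, 0, 0, 0, 0, 0, 0, 0, 0, 0, 3, 0, 0, 0, 0, 4, 5, 0, 0, 0]

slow=0 fast=0: a[fast]=0, fast++
slow=0 fast=1: a[fast]=0, fast++
slow=0 fast=2: a[fast]=0, fast++
slow=0 fast=3: a[fast]=3≠0 swap→a[0]=3, slow++,fast++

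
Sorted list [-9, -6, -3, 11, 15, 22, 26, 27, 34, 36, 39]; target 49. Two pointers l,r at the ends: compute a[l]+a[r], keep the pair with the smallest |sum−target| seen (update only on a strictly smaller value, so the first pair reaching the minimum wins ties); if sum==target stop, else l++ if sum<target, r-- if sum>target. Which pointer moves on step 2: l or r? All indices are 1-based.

l=1 r=11: -9+39=30 d=19 *, l++
l=2 r=11: -6+39=33 d=16 *, l++

l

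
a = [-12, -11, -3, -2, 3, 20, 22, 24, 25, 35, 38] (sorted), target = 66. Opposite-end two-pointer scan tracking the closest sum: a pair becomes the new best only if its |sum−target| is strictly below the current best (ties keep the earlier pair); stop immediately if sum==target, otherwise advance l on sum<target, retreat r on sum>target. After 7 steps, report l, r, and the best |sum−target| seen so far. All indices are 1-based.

l=8, r=11, best |Δ|=6

l=1 r=11: -12+38=26 d=40 *, l++
l=2 r=11: -11+38=27 d=39 *, l++
l=3 r=11: -3+38=35 d=31 *, l++
l=4 r=11: -2+38=36 d=30 *, l++
l=5 r=11: 3+38=41 d=25 *, l++
l=6 r=11: 20+38=58 d=8 *, l++
l=7 r=11: 22+38=60 d=6 *, l++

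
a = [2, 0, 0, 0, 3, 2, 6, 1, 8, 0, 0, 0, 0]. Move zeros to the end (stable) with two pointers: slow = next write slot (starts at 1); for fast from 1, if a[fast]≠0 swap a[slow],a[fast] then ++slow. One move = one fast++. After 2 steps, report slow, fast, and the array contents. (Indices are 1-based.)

slow=2, fast=3, a=[2, 0, 0, 0, 3, 2, 6, 1, 8, 0, 0, 0, 0]

(s=1,f=1) a[fast]=2≠0 swap→a[1]=2 → slow++,fast++
(s=2,f=2) a[fast]=0 → fast++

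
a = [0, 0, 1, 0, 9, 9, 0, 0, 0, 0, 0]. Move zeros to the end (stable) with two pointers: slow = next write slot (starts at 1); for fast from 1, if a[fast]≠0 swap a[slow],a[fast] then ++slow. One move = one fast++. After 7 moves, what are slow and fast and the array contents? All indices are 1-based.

slow=4, fast=8, a=[1, 9, 9, 0, 0, 0, 0, 0, 0, 0, 0]

slow=1 fast=1: a[fast]=0, fast++
slow=1 fast=2: a[fast]=0, fast++
slow=1 fast=3: a[fast]=1≠0 swap→a[1]=1, slow++,fast++
slow=2 fast=4: a[fast]=0, fast++
slow=2 fast=5: a[fast]=9≠0 swap→a[2]=9, slow++,fast++
slow=3 fast=6: a[fast]=9≠0 swap→a[3]=9, slow++,fast++
slow=4 fast=7: a[fast]=0, fast++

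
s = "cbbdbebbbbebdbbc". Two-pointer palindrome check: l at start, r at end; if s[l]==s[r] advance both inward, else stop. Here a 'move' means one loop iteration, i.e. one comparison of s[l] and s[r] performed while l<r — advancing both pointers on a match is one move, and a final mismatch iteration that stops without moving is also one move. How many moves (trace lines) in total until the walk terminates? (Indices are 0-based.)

8 moves

[0,15] 'c'=='c' → l++,r--
[1,14] 'b'=='b' → l++,r--
[2,13] 'b'=='b' → l++,r--
[3,12] 'd'=='d' → l++,r--
[4,11] 'b'=='b' → l++,r--
[5,10] 'e'=='e' → l++,r--
[6,9] 'b'=='b' → l++,r--
[7,8] 'b'=='b' → l++,r--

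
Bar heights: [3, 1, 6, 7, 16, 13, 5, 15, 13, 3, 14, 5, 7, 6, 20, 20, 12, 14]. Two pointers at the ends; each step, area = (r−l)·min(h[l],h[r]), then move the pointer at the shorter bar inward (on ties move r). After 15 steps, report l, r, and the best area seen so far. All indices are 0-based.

l=13, r=15, best area=182

[0,17] min(3,14)*17=51 best=51 * → l++
[1,17] min(1,14)*16=16 best=51 → l++
[2,17] min(6,14)*15=90 best=90 * → l++
[3,17] min(7,14)*14=98 best=98 * → l++
[4,17] min(16,14)*13=182 best=182 * → r--
[4,16] min(16,12)*12=144 best=182 → r--
[4,15] min(16,20)*11=176 best=182 → l++
[5,15] min(13,20)*10=130 best=182 → l++
[6,15] min(5,20)*9=45 best=182 → l++
[7,15] min(15,20)*8=120 best=182 → l++
[8,15] min(13,20)*7=91 best=182 → l++
[9,15] min(3,20)*6=18 best=182 → l++
[10,15] min(14,20)*5=70 best=182 → l++
[11,15] min(5,20)*4=20 best=182 → l++
[12,15] min(7,20)*3=21 best=182 → l++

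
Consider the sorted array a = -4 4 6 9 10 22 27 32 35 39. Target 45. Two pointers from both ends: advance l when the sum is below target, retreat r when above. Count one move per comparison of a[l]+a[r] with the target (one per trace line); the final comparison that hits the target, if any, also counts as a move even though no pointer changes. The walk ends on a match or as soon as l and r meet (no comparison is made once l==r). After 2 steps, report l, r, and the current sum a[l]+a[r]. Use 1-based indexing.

l=3, r=10, sum=45

l=1 r=10: -4+39=35 <45, l++
l=2 r=10: 4+39=43 <45, l++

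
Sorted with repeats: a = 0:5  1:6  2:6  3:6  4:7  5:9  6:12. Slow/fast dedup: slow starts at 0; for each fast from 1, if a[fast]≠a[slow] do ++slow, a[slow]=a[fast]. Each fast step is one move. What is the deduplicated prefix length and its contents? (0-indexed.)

(s=0,f=1) a[fast]=6≠a[slow]=5 write a[1]=6 → slow++,fast++
(s=1,f=2) a[fast]=6=a[slow] dup → fast++
(s=1,f=3) a[fast]=6=a[slow] dup → fast++
(s=1,f=4) a[fast]=7≠a[slow]=6 write a[2]=7 → slow++,fast++
(s=2,f=5) a[fast]=9≠a[slow]=7 write a[3]=9 → slow++,fast++
(s=3,f=6) a[fast]=12≠a[slow]=9 write a[4]=12 → slow++,fast++

length 5; prefix = [5, 6, 7, 9, 12]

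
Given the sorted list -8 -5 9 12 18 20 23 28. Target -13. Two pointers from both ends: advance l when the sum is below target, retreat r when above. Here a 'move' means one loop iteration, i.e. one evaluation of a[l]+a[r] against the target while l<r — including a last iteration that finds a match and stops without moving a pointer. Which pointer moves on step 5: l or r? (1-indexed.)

r

[1,8] -8+28=20 >-13 → r--
[1,7] -8+23=15 >-13 → r--
[1,6] -8+20=12 >-13 → r--
[1,5] -8+18=10 >-13 → r--
[1,4] -8+12=4 >-13 → r--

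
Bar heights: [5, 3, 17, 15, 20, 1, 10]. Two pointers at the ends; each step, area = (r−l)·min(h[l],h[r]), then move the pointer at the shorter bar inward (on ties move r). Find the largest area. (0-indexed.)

max area = 40

[0,6] min(5,10)*6=30 best=30 * → l++
[1,6] min(3,10)*5=15 best=30 → l++
[2,6] min(17,10)*4=40 best=40 * → r--
[2,5] min(17,1)*3=3 best=40 → r--
[2,4] min(17,20)*2=34 best=40 → l++
[3,4] min(15,20)*1=15 best=40 → l++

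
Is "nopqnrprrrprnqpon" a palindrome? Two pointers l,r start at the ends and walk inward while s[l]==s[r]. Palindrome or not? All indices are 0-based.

palindrome

[0,16] 'n'=='n' → l++,r--
[1,15] 'o'=='o' → l++,r--
[2,14] 'p'=='p' → l++,r--
[3,13] 'q'=='q' → l++,r--
[4,12] 'n'=='n' → l++,r--
[5,11] 'r'=='r' → l++,r--
[6,10] 'p'=='p' → l++,r--
[7,9] 'r'=='r' → l++,r--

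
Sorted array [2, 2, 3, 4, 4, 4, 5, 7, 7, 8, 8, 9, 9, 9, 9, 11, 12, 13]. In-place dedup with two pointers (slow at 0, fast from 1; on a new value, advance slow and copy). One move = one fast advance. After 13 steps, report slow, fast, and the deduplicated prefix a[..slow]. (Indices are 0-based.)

(s=0,f=1) a[fast]=2=a[slow] dup → fast++
(s=0,f=2) a[fast]=3≠a[slow]=2 write a[1]=3 → slow++,fast++
(s=1,f=3) a[fast]=4≠a[slow]=3 write a[2]=4 → slow++,fast++
(s=2,f=4) a[fast]=4=a[slow] dup → fast++
(s=2,f=5) a[fast]=4=a[slow] dup → fast++
(s=2,f=6) a[fast]=5≠a[slow]=4 write a[3]=5 → slow++,fast++
(s=3,f=7) a[fast]=7≠a[slow]=5 write a[4]=7 → slow++,fast++
(s=4,f=8) a[fast]=7=a[slow] dup → fast++
(s=4,f=9) a[fast]=8≠a[slow]=7 write a[5]=8 → slow++,fast++
(s=5,f=10) a[fast]=8=a[slow] dup → fast++
(s=5,f=11) a[fast]=9≠a[slow]=8 write a[6]=9 → slow++,fast++
(s=6,f=12) a[fast]=9=a[slow] dup → fast++
(s=6,f=13) a[fast]=9=a[slow] dup → fast++

slow=6, fast=14, prefix=[2, 3, 4, 5, 7, 8, 9]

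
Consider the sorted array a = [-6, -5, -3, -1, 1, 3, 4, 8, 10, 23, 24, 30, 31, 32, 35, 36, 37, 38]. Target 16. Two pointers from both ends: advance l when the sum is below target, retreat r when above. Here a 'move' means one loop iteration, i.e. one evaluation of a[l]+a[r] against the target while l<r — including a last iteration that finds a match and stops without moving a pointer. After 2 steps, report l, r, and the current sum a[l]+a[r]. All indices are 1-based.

[1,18] -6+38=32 >16 → r--
[1,17] -6+37=31 >16 → r--

l=1, r=16, sum=30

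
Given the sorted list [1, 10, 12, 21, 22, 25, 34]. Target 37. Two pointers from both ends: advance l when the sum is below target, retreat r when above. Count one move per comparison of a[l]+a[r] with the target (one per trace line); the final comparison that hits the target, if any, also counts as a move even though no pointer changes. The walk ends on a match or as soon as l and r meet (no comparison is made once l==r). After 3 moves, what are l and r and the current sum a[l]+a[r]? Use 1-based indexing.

l=1 r=7: 1+34=35 <37, l++
l=2 r=7: 10+34=44 >37, r--
l=2 r=6: 10+25=35 <37, l++

l=3, r=6, sum=37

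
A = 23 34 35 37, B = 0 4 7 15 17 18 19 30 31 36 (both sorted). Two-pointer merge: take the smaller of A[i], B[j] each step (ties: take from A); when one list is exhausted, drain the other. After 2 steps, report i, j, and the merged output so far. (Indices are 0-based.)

i=0 j=0: A[i]=23>B[j]=0 take 0, j++
i=0 j=1: A[i]=23>B[j]=4 take 4, j++

i=0, j=2, merged so far=[0, 4]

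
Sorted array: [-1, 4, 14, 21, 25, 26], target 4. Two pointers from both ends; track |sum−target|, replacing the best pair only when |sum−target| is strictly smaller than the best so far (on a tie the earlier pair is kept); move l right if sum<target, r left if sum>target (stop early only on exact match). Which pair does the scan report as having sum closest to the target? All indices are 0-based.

[0,5] -1+26=25 d=21 * → r--
[0,4] -1+25=24 d=20 * → r--
[0,3] -1+21=20 d=16 * → r--
[0,2] -1+14=13 d=9 * → r--
[0,1] -1+4=3 d=1 * → l++

pair (-1, 4) with sum 3 (|Δ|=1)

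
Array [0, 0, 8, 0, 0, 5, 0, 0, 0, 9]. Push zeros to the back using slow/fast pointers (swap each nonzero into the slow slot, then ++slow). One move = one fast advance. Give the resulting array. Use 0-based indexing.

(s=0,f=0) a[fast]=0 → fast++
(s=0,f=1) a[fast]=0 → fast++
(s=0,f=2) a[fast]=8≠0 swap→a[0]=8 → slow++,fast++
(s=1,f=3) a[fast]=0 → fast++
(s=1,f=4) a[fast]=0 → fast++
(s=1,f=5) a[fast]=5≠0 swap→a[1]=5 → slow++,fast++
(s=2,f=6) a[fast]=0 → fast++
(s=2,f=7) a[fast]=0 → fast++
(s=2,f=8) a[fast]=0 → fast++
(s=2,f=9) a[fast]=9≠0 swap→a[2]=9 → slow++,fast++

[8, 5, 9, 0, 0, 0, 0, 0, 0, 0]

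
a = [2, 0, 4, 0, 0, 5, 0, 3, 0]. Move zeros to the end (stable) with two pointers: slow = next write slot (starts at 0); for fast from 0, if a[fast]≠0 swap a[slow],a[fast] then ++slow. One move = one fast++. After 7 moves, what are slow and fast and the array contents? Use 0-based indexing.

slow=3, fast=7, a=[2, 4, 5, 0, 0, 0, 0, 3, 0]

slow=0 fast=0: a[fast]=2≠0 swap→a[0]=2, slow++,fast++
slow=1 fast=1: a[fast]=0, fast++
slow=1 fast=2: a[fast]=4≠0 swap→a[1]=4, slow++,fast++
slow=2 fast=3: a[fast]=0, fast++
slow=2 fast=4: a[fast]=0, fast++
slow=2 fast=5: a[fast]=5≠0 swap→a[2]=5, slow++,fast++
slow=3 fast=6: a[fast]=0, fast++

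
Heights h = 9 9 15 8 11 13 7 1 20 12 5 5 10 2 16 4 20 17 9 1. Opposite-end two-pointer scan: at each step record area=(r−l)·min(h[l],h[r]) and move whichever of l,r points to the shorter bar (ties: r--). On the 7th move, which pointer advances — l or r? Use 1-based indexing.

l

l=1 r=20: min(9,1)*19=19 best=19 *, r--
l=1 r=19: min(9,9)*18=162 best=162 *, r--
l=1 r=18: min(9,17)*17=153 best=162, l++
l=2 r=18: min(9,17)*16=144 best=162, l++
l=3 r=18: min(15,17)*15=225 best=225 *, l++
l=4 r=18: min(8,17)*14=112 best=225, l++
l=5 r=18: min(11,17)*13=143 best=225, l++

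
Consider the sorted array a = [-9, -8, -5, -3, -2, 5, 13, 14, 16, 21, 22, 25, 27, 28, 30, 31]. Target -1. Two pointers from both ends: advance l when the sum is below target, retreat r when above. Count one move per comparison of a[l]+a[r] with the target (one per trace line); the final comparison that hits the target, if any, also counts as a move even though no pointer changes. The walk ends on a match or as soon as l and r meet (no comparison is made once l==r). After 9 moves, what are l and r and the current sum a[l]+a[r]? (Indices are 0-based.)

[0,15] -9+31=22 >-1 → r--
[0,14] -9+30=21 >-1 → r--
[0,13] -9+28=19 >-1 → r--
[0,12] -9+27=18 >-1 → r--
[0,11] -9+25=16 >-1 → r--
[0,10] -9+22=13 >-1 → r--
[0,9] -9+21=12 >-1 → r--
[0,8] -9+16=7 >-1 → r--
[0,7] -9+14=5 >-1 → r--

l=0, r=6, sum=4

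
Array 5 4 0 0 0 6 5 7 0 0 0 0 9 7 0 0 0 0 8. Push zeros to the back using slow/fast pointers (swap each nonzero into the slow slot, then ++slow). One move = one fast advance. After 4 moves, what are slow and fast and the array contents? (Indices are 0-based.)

(s=0,f=0) a[fast]=5≠0 swap→a[0]=5 → slow++,fast++
(s=1,f=1) a[fast]=4≠0 swap→a[1]=4 → slow++,fast++
(s=2,f=2) a[fast]=0 → fast++
(s=2,f=3) a[fast]=0 → fast++

slow=2, fast=4, a=[5, 4, 0, 0, 0, 6, 5, 7, 0, 0, 0, 0, 9, 7, 0, 0, 0, 0, 8]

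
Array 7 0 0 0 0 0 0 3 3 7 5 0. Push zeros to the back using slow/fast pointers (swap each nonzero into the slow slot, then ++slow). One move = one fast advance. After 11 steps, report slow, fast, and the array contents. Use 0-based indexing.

slow=5, fast=11, a=[7, 3, 3, 7, 5, 0, 0, 0, 0, 0, 0, 0]

slow=0 fast=0: a[fast]=7≠0 swap→a[0]=7, slow++,fast++
slow=1 fast=1: a[fast]=0, fast++
slow=1 fast=2: a[fast]=0, fast++
slow=1 fast=3: a[fast]=0, fast++
slow=1 fast=4: a[fast]=0, fast++
slow=1 fast=5: a[fast]=0, fast++
slow=1 fast=6: a[fast]=0, fast++
slow=1 fast=7: a[fast]=3≠0 swap→a[1]=3, slow++,fast++
slow=2 fast=8: a[fast]=3≠0 swap→a[2]=3, slow++,fast++
slow=3 fast=9: a[fast]=7≠0 swap→a[3]=7, slow++,fast++
slow=4 fast=10: a[fast]=5≠0 swap→a[4]=5, slow++,fast++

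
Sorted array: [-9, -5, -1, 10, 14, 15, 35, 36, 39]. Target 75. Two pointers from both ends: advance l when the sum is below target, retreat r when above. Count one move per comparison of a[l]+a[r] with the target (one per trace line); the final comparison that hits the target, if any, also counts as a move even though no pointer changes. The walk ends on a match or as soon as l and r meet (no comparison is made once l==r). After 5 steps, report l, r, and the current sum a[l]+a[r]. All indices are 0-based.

[0,8] -9+39=30 <75 → l++
[1,8] -5+39=34 <75 → l++
[2,8] -1+39=38 <75 → l++
[3,8] 10+39=49 <75 → l++
[4,8] 14+39=53 <75 → l++

l=5, r=8, sum=54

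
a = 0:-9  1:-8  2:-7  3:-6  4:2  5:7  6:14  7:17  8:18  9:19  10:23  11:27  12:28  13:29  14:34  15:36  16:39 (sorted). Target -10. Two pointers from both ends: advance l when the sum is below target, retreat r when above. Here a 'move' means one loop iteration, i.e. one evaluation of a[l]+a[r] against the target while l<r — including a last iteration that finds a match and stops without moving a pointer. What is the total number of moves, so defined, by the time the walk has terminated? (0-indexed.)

16 moves

l=0 r=16: -9+39=30 >-10, r--
l=0 r=15: -9+36=27 >-10, r--
l=0 r=14: -9+34=25 >-10, r--
l=0 r=13: -9+29=20 >-10, r--
l=0 r=12: -9+28=19 >-10, r--
l=0 r=11: -9+27=18 >-10, r--
l=0 r=10: -9+23=14 >-10, r--
l=0 r=9: -9+19=10 >-10, r--
l=0 r=8: -9+18=9 >-10, r--
l=0 r=7: -9+17=8 >-10, r--
l=0 r=6: -9+14=5 >-10, r--
l=0 r=5: -9+7=-2 >-10, r--
l=0 r=4: -9+2=-7 >-10, r--
l=0 r=3: -9+-6=-15 <-10, l++
l=1 r=3: -8+-6=-14 <-10, l++
l=2 r=3: -7+-6=-13 <-10, l++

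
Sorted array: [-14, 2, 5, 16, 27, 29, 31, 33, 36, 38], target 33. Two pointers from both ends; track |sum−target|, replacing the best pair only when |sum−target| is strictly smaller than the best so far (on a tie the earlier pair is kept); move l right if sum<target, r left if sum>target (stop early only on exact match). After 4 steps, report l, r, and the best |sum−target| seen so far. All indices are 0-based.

l=1, r=6, best |Δ|=2

l=0 r=9: -14+38=24 d=9 *, l++
l=1 r=9: 2+38=40 d=7 *, r--
l=1 r=8: 2+36=38 d=5 *, r--
l=1 r=7: 2+33=35 d=2 *, r--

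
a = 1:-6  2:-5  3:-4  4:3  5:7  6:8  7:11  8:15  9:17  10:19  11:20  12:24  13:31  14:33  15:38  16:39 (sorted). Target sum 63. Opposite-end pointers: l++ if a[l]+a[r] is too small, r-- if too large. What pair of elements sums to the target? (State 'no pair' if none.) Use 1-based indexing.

(24, 39)

[1,16] -6+39=33 <63 → l++
[2,16] -5+39=34 <63 → l++
[3,16] -4+39=35 <63 → l++
[4,16] 3+39=42 <63 → l++
[5,16] 7+39=46 <63 → l++
[6,16] 8+39=47 <63 → l++
[7,16] 11+39=50 <63 → l++
[8,16] 15+39=54 <63 → l++
[9,16] 17+39=56 <63 → l++
[10,16] 19+39=58 <63 → l++
[11,16] 20+39=59 <63 → l++
[12,16] 24+39=63 → found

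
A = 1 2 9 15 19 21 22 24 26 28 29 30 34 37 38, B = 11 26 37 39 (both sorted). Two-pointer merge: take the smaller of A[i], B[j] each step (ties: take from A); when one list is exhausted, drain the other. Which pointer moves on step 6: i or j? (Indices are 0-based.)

[i=0,j=0] A[i]=1<=B[j]=11 take 1 → i++
[i=1,j=0] A[i]=2<=B[j]=11 take 2 → i++
[i=2,j=0] A[i]=9<=B[j]=11 take 9 → i++
[i=3,j=0] A[i]=15>B[j]=11 take 11 → j++
[i=3,j=1] A[i]=15<=B[j]=26 take 15 → i++
[i=4,j=1] A[i]=19<=B[j]=26 take 19 → i++

i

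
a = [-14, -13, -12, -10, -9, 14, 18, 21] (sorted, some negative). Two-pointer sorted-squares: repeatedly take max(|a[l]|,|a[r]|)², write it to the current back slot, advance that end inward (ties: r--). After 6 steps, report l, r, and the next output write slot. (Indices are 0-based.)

l=0 r=7: |-14|<=|21| out[7]=441, r--
l=0 r=6: |-14|<=|18| out[6]=324, r--
l=0 r=5: |-14|<=|14| out[5]=196, r--
l=0 r=4: |-14|>|-9| out[4]=196, l++
l=1 r=4: |-13|>|-9| out[3]=169, l++
l=2 r=4: |-12|>|-9| out[2]=144, l++

l=3, r=4, next write slot=1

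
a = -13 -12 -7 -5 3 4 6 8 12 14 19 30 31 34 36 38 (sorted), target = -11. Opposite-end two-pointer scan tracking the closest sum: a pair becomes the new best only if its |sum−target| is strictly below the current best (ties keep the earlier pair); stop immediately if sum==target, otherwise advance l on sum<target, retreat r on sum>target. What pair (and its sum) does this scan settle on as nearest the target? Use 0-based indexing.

pair (-13, 3) with sum -10 (|Δ|=1)

l=0 r=15: -13+38=25 d=36 *, r--
l=0 r=14: -13+36=23 d=34 *, r--
l=0 r=13: -13+34=21 d=32 *, r--
l=0 r=12: -13+31=18 d=29 *, r--
l=0 r=11: -13+30=17 d=28 *, r--
l=0 r=10: -13+19=6 d=17 *, r--
l=0 r=9: -13+14=1 d=12 *, r--
l=0 r=8: -13+12=-1 d=10 *, r--
l=0 r=7: -13+8=-5 d=6 *, r--
l=0 r=6: -13+6=-7 d=4 *, r--
l=0 r=5: -13+4=-9 d=2 *, r--
l=0 r=4: -13+3=-10 d=1 *, r--
l=0 r=3: -13+-5=-18 d=7, l++
l=1 r=3: -12+-5=-17 d=6, l++
l=2 r=3: -7+-5=-12 d=1, l++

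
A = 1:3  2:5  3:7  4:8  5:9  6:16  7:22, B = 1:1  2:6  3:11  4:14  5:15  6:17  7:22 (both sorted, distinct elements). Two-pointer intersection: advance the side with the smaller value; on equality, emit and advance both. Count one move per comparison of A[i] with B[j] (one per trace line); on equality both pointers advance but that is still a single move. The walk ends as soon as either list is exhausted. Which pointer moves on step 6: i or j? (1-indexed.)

i

[i=1,j=1] 3>1 → j++
[i=1,j=2] 3<6 → i++
[i=2,j=2] 5<6 → i++
[i=3,j=2] 7>6 → j++
[i=3,j=3] 7<11 → i++
[i=4,j=3] 8<11 → i++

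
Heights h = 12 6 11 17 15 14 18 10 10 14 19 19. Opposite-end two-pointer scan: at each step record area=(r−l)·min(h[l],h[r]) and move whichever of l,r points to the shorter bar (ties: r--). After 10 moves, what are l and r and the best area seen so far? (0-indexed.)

[0,11] min(12,19)*11=132 best=132 * → l++
[1,11] min(6,19)*10=60 best=132 → l++
[2,11] min(11,19)*9=99 best=132 → l++
[3,11] min(17,19)*8=136 best=136 * → l++
[4,11] min(15,19)*7=105 best=136 → l++
[5,11] min(14,19)*6=84 best=136 → l++
[6,11] min(18,19)*5=90 best=136 → l++
[7,11] min(10,19)*4=40 best=136 → l++
[8,11] min(10,19)*3=30 best=136 → l++
[9,11] min(14,19)*2=28 best=136 → l++

l=10, r=11, best area=136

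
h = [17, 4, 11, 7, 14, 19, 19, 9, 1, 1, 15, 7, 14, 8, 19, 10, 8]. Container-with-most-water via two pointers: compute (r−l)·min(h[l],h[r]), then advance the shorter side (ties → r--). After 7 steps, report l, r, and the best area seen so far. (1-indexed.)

l=6, r=15, best area=238

[1,17] min(17,8)*16=128 best=128 * → r--
[1,16] min(17,10)*15=150 best=150 * → r--
[1,15] min(17,19)*14=238 best=238 * → l++
[2,15] min(4,19)*13=52 best=238 → l++
[3,15] min(11,19)*12=132 best=238 → l++
[4,15] min(7,19)*11=77 best=238 → l++
[5,15] min(14,19)*10=140 best=238 → l++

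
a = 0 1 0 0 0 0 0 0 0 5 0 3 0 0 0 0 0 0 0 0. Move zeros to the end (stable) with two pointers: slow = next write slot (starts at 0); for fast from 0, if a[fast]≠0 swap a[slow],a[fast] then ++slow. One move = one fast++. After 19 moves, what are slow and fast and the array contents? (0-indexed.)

slow=3, fast=19, a=[1, 5, 3, 0, 0, 0, 0, 0, 0, 0, 0, 0, 0, 0, 0, 0, 0, 0, 0, 0]

(s=0,f=0) a[fast]=0 → fast++
(s=0,f=1) a[fast]=1≠0 swap→a[0]=1 → slow++,fast++
(s=1,f=2) a[fast]=0 → fast++
(s=1,f=3) a[fast]=0 → fast++
(s=1,f=4) a[fast]=0 → fast++
(s=1,f=5) a[fast]=0 → fast++
(s=1,f=6) a[fast]=0 → fast++
(s=1,f=7) a[fast]=0 → fast++
(s=1,f=8) a[fast]=0 → fast++
(s=1,f=9) a[fast]=5≠0 swap→a[1]=5 → slow++,fast++
(s=2,f=10) a[fast]=0 → fast++
(s=2,f=11) a[fast]=3≠0 swap→a[2]=3 → slow++,fast++
(s=3,f=12) a[fast]=0 → fast++
(s=3,f=13) a[fast]=0 → fast++
(s=3,f=14) a[fast]=0 → fast++
(s=3,f=15) a[fast]=0 → fast++
(s=3,f=16) a[fast]=0 → fast++
(s=3,f=17) a[fast]=0 → fast++
(s=3,f=18) a[fast]=0 → fast++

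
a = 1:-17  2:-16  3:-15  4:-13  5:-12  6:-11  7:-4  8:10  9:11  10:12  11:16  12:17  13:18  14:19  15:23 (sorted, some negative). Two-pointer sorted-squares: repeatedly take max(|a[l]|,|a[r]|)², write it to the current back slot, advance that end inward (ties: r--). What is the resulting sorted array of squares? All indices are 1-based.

[16, 100, 121, 121, 144, 144, 169, 225, 256, 256, 289, 289, 324, 361, 529]

l=1 r=15: |-17|<=|23| out[15]=529, r--
l=1 r=14: |-17|<=|19| out[14]=361, r--
l=1 r=13: |-17|<=|18| out[13]=324, r--
l=1 r=12: |-17|<=|17| out[12]=289, r--
l=1 r=11: |-17|>|16| out[11]=289, l++
l=2 r=11: |-16|<=|16| out[10]=256, r--
l=2 r=10: |-16|>|12| out[9]=256, l++
l=3 r=10: |-15|>|12| out[8]=225, l++
l=4 r=10: |-13|>|12| out[7]=169, l++
l=5 r=10: |-12|<=|12| out[6]=144, r--
l=5 r=9: |-12|>|11| out[5]=144, l++
l=6 r=9: |-11|<=|11| out[4]=121, r--
l=6 r=8: |-11|>|10| out[3]=121, l++
l=7 r=8: |-4|<=|10| out[2]=100, r--
l=7 r=7: |-4|<=|-4| out[1]=16, r--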